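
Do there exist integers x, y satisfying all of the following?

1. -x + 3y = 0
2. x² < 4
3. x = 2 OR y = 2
No

The full constraint system is jointly infeasible over the integers. Each constraint and what it forces:

  - -x + 3y = 0: is a linear equation tying the variables together
  - x² < 4: restricts x to |x| ≤ 1
  - x = 2 OR y = 2: forces a choice: either x = 2 or y = 2

Split on the disjunction (x = 2 OR y = 2):
  • If x = 2: this contradicts x² < 4, which requires |x| ≤ 1.
  • If y = 2: the equation forces x = 6, but x² < 4 requires |x| ≤ 1.
Both branches are infeasible, so the system has no integer solution.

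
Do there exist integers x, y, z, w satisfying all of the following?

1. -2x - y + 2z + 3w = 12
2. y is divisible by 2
Yes

Take x = -6, y = 0, z = 0, w = 0. Substituting into each constraint:
  (1) -2(-6) + 0 + 2(0) + 3(0) = 12 ✓
  (2) 0 = 2 × 0, remainder 0 ✓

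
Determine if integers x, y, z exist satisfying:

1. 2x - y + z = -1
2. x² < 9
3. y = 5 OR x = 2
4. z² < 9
Yes

Take x = 1, y = 5, z = 2. Substituting into each constraint:
  (1) 2(1) + (-5) + 2 = -1 ✓
  (2) x² = (1)² = 1, and 1 < 9 ✓
  (3) y = 5, target 5 ✓ (first branch holds)
  (4) z² = (2)² = 4, and 4 < 9 ✓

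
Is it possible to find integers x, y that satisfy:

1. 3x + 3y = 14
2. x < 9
No

Even the single constraint (3x + 3y = 14) is infeasible over the integers.

  - 3x + 3y = 14: every term on the left is divisible by 3, so the LHS ≡ 0 (mod 3), but the RHS 14 is not — no integer solution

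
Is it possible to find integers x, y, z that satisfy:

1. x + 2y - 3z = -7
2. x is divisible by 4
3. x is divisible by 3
Yes

Take x = 0, y = -2, z = 1. Substituting into each constraint:
  (1) 0 + 2(-2) - 3(1) = -7 ✓
  (2) 0 = 4 × 0, remainder 0 ✓
  (3) 0 = 3 × 0, remainder 0 ✓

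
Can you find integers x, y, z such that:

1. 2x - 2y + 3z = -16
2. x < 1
Yes

Take x = -8, y = 0, z = 0. Substituting into each constraint:
  (1) 2(-8) - 2(0) + 3(0) = -16 ✓
  (2) -8 < 1 ✓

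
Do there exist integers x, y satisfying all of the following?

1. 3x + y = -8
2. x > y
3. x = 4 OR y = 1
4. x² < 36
Yes

Take x = 4, y = -20. Substituting into each constraint:
  (1) 3(4) + (-20) = -8 ✓
  (2) 4 > -20 ✓
  (3) x = 4, target 4 ✓ (first branch holds)
  (4) x² = (4)² = 16, and 16 < 36 ✓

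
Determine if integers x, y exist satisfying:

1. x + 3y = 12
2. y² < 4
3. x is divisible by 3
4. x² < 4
No

A contradictory subset is {x + 3y = 12, y² < 4, x² < 4}. No integer assignment can satisfy these jointly:

  - x + 3y = 12: is a linear equation tying the variables together
  - y² < 4: restricts y to |y| ≤ 1
  - x² < 4: restricts x to |x| ≤ 1

Range argument: with x ∈ [-1, 1], y ∈ [-1, 1], the left side of the equation is at most 4, but the right side is 12 > 4. No integer solution exists.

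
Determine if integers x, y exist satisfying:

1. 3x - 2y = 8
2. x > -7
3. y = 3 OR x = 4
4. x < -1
No

A contradictory subset is {3x - 2y = 8, y = 3 OR x = 4, x < -1}. No integer assignment can satisfy these jointly:

  - 3x - 2y = 8: is a linear equation tying the variables together
  - y = 3 OR x = 4: forces a choice: either y = 3 or x = 4
  - x < -1: bounds one variable relative to a constant

Split on the disjunction (y = 3 OR x = 4):
  • If y = 3: with y = 3, every remaining term of the linear equation is divisible by 3, so the left side is ≡ 0 (mod 3); but the right side 14 ≡ 2 (mod 3). No integers can satisfy it.
  • If x = 4: this contradicts the bound x ≤ -2.
Both branches are infeasible, so the system has no integer solution.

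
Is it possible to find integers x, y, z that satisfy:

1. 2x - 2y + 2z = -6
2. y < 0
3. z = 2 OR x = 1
Yes

Take x = 1, y = -1, z = -5. Substituting into each constraint:
  (1) 2(1) - 2(-1) + 2(-5) = -6 ✓
  (2) -1 < 0 ✓
  (3) x = 1, target 1 ✓ (second branch holds)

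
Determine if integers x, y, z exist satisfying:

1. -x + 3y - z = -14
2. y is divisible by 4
Yes

Take x = 0, y = 0, z = 14. Substituting into each constraint:
  (1) 0 + 3(0) + (-14) = -14 ✓
  (2) 0 = 4 × 0, remainder 0 ✓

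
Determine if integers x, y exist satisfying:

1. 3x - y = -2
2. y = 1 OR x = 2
Yes

Take x = 2, y = 8. Substituting into each constraint:
  (1) 3(2) + (-8) = -2 ✓
  (2) x = 2, target 2 ✓ (second branch holds)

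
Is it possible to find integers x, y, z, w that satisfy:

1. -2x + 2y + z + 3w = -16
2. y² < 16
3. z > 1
Yes

Take x = 0, y = 0, z = 2, w = -6. Substituting into each constraint:
  (1) -2(0) + 2(0) + 2 + 3(-6) = -16 ✓
  (2) y² = (0)² = 0, and 0 < 16 ✓
  (3) 2 > 1 ✓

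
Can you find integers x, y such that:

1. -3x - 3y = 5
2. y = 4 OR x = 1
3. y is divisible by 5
No

Even the single constraint (-3x - 3y = 5) is infeasible over the integers.

  - -3x - 3y = 5: every term on the left is divisible by 3, so the LHS ≡ 0 (mod 3), but the RHS 5 is not — no integer solution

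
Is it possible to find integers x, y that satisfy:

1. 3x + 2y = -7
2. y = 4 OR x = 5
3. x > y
Yes

Take x = 5, y = -11. Substituting into each constraint:
  (1) 3(5) + 2(-11) = -7 ✓
  (2) x = 5, target 5 ✓ (second branch holds)
  (3) 5 > -11 ✓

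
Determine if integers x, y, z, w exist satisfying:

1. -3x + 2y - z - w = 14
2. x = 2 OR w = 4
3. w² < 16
Yes

Take x = 2, y = 11, z = 0, w = 2. Substituting into each constraint:
  (1) -3(2) + 2(11) + 0 + (-2) = 14 ✓
  (2) x = 2, target 2 ✓ (first branch holds)
  (3) w² = (2)² = 4, and 4 < 16 ✓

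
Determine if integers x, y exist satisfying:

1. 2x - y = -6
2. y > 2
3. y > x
Yes

Take x = -1, y = 4. Substituting into each constraint:
  (1) 2(-1) + (-4) = -6 ✓
  (2) 4 > 2 ✓
  (3) 4 > -1 ✓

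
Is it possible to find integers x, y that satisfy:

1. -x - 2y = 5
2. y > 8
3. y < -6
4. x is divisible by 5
No

A contradictory subset is {y > 8, y < -6}. No integer assignment can satisfy these jointly:

  - y > 8: bounds one variable relative to a constant
  - y < -6: bounds one variable relative to a constant

Direct contradiction: the bounds on y require y ≥ 9 and y ≤ -7 simultaneously, which is empty.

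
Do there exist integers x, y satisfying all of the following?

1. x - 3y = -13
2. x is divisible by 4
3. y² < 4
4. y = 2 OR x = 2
No

A contradictory subset is {x is divisible by 4, y² < 4, y = 2 OR x = 2}. No integer assignment can satisfy these jointly:

  - x is divisible by 4: restricts x to multiples of 4
  - y² < 4: restricts y to |y| ≤ 1
  - y = 2 OR x = 2: forces a choice: either y = 2 or x = 2

Split on the disjunction (y = 2 OR x = 2):
  • If y = 2: this contradicts y² < 4, which requires |y| ≤ 1.
  • If x = 2: this contradicts the divisibility constraint — 2 is not a multiple of 4.
Both branches are infeasible, so the system has no integer solution.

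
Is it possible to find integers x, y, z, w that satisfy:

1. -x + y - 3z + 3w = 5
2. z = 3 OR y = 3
Yes

Take x = 0, y = 2, z = 3, w = 4. Substituting into each constraint:
  (1) 0 + 2 - 3(3) + 3(4) = 5 ✓
  (2) z = 3, target 3 ✓ (first branch holds)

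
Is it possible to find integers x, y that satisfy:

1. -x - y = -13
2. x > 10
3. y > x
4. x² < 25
No

A contradictory subset is {-x - y = -13, x > 10, y > x}. No integer assignment can satisfy these jointly:

  - -x - y = -13: is a linear equation tying the variables together
  - x > 10: bounds one variable relative to a constant
  - y > x: bounds one variable relative to another variable

Propagating the comparison: y > x and x ≥ 11 give y ≥ 12. Range argument: with x ∈ [11, ∞], y ∈ [12, ∞], the left side of the equation is at most -23, but the right side is -13 > -23. No integer solution exists.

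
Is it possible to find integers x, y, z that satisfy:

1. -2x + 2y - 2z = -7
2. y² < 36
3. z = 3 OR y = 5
No

Even the single constraint (-2x + 2y - 2z = -7) is infeasible over the integers.

  - -2x + 2y - 2z = -7: every term on the left is divisible by 2, so the LHS ≡ 0 (mod 2), but the RHS -7 is not — no integer solution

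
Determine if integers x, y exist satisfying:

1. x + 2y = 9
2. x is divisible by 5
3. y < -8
Yes

Take x = 35, y = -13. Substituting into each constraint:
  (1) 35 + 2(-13) = 9 ✓
  (2) 35 = 5 × 7, remainder 0 ✓
  (3) -13 < -8 ✓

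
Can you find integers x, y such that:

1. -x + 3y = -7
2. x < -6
Yes

Take x = -8, y = -5. Substituting into each constraint:
  (1) 8 + 3(-5) = -7 ✓
  (2) -8 < -6 ✓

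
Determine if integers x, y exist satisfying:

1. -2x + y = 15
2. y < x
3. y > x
No

A contradictory subset is {y < x, y > x}. No integer assignment can satisfy these jointly:

  - y < x: bounds one variable relative to another variable
  - y > x: bounds one variable relative to another variable

Direct contradiction: x > y and y > x cannot both hold.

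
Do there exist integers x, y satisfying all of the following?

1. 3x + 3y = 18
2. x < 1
Yes

Take x = 0, y = 6. Substituting into each constraint:
  (1) 3(0) + 3(6) = 18 ✓
  (2) 0 < 1 ✓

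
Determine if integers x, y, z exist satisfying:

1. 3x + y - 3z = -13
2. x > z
Yes

Take x = 1, y = -16, z = 0. Substituting into each constraint:
  (1) 3(1) + (-16) - 3(0) = -13 ✓
  (2) 1 > 0 ✓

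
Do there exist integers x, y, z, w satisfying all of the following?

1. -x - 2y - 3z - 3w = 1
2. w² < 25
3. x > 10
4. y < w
Yes

Take x = 11, y = 0, z = -5, w = 1. Substituting into each constraint:
  (1) (-11) - 2(0) - 3(-5) - 3(1) = 1 ✓
  (2) w² = (1)² = 1, and 1 < 25 ✓
  (3) 11 > 10 ✓
  (4) 0 < 1 ✓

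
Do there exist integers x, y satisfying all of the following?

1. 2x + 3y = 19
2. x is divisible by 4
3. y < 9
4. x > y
Yes

Take x = 8, y = 1. Substituting into each constraint:
  (1) 2(8) + 3(1) = 19 ✓
  (2) 8 = 4 × 2, remainder 0 ✓
  (3) 1 < 9 ✓
  (4) 8 > 1 ✓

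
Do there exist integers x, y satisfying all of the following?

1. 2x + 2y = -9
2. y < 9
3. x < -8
No

Even the single constraint (2x + 2y = -9) is infeasible over the integers.

  - 2x + 2y = -9: every term on the left is divisible by 2, so the LHS ≡ 0 (mod 2), but the RHS -9 is not — no integer solution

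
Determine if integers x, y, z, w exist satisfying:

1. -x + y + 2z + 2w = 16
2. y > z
Yes

Take x = 0, y = 0, z = -1, w = 9. Substituting into each constraint:
  (1) 0 + 0 + 2(-1) + 2(9) = 16 ✓
  (2) 0 > -1 ✓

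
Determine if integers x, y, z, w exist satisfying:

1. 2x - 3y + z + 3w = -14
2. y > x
Yes

Take x = -1, y = 0, z = 0, w = -4. Substituting into each constraint:
  (1) 2(-1) - 3(0) + 0 + 3(-4) = -14 ✓
  (2) 0 > -1 ✓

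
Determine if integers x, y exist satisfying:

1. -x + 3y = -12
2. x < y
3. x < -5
Yes

Take x = -9, y = -7. Substituting into each constraint:
  (1) 9 + 3(-7) = -12 ✓
  (2) -9 < -7 ✓
  (3) -9 < -5 ✓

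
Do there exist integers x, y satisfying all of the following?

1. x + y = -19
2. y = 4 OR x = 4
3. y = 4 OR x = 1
Yes

Take x = -23, y = 4. Substituting into each constraint:
  (1) (-23) + 4 = -19 ✓
  (2) y = 4, target 4 ✓ (first branch holds)
  (3) y = 4, target 4 ✓ (first branch holds)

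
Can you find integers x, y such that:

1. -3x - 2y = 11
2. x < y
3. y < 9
Yes

Take x = -3, y = -1. Substituting into each constraint:
  (1) -3(-3) - 2(-1) = 11 ✓
  (2) -3 < -1 ✓
  (3) -1 < 9 ✓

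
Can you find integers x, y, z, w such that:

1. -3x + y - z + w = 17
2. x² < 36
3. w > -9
Yes

Take x = 0, y = 0, z = 0, w = 17. Substituting into each constraint:
  (1) -3(0) + 0 + 0 + 17 = 17 ✓
  (2) x² = (0)² = 0, and 0 < 36 ✓
  (3) 17 > -9 ✓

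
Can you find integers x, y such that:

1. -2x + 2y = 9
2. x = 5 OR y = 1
No

Even the single constraint (-2x + 2y = 9) is infeasible over the integers.

  - -2x + 2y = 9: every term on the left is divisible by 2, so the LHS ≡ 0 (mod 2), but the RHS 9 is not — no integer solution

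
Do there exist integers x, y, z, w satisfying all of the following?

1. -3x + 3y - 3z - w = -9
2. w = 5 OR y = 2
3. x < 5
Yes

Take x = 4, y = 2, z = 0, w = 3. Substituting into each constraint:
  (1) -3(4) + 3(2) - 3(0) + (-3) = -9 ✓
  (2) y = 2, target 2 ✓ (second branch holds)
  (3) 4 < 5 ✓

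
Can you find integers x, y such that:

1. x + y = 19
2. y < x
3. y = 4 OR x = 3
Yes

Take x = 15, y = 4. Substituting into each constraint:
  (1) 15 + 4 = 19 ✓
  (2) 4 < 15 ✓
  (3) y = 4, target 4 ✓ (first branch holds)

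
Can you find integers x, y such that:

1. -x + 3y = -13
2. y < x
Yes

Take x = 1, y = -4. Substituting into each constraint:
  (1) (-1) + 3(-4) = -13 ✓
  (2) -4 < 1 ✓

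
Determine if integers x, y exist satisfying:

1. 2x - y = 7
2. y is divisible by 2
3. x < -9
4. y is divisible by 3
No

A contradictory subset is {2x - y = 7, y is divisible by 2}. No integer assignment can satisfy these jointly:

  - 2x - y = 7: is a linear equation tying the variables together
  - y is divisible by 2: restricts y to multiples of 2

Modular obstruction: writing y = 2y', every remaining term of the linear equation is divisible by 2, so the left side is ≡ 0 (mod 2); but the right side 7 ≡ 1 (mod 2). No integers can satisfy it.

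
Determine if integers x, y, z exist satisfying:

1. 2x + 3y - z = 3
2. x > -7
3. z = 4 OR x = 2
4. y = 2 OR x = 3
Yes

Take x = 2, y = 2, z = 7. Substituting into each constraint:
  (1) 2(2) + 3(2) + (-7) = 3 ✓
  (2) 2 > -7 ✓
  (3) x = 2, target 2 ✓ (second branch holds)
  (4) y = 2, target 2 ✓ (first branch holds)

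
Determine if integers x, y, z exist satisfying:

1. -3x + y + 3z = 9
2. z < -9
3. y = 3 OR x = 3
Yes

Take x = -12, y = 3, z = -10. Substituting into each constraint:
  (1) -3(-12) + 3 + 3(-10) = 9 ✓
  (2) -10 < -9 ✓
  (3) y = 3, target 3 ✓ (first branch holds)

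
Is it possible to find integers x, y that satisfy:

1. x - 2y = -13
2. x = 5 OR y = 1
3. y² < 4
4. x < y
Yes

Take x = -11, y = 1. Substituting into each constraint:
  (1) (-11) - 2(1) = -13 ✓
  (2) y = 1, target 1 ✓ (second branch holds)
  (3) y² = (1)² = 1, and 1 < 4 ✓
  (4) -11 < 1 ✓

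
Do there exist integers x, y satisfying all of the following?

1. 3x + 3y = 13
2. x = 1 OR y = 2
No

Even the single constraint (3x + 3y = 13) is infeasible over the integers.

  - 3x + 3y = 13: every term on the left is divisible by 3, so the LHS ≡ 0 (mod 3), but the RHS 13 is not — no integer solution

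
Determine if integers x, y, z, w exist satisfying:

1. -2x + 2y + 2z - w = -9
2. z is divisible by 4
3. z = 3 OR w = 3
Yes

Take x = 0, y = -7, z = 4, w = 3. Substituting into each constraint:
  (1) -2(0) + 2(-7) + 2(4) + (-3) = -9 ✓
  (2) 4 = 4 × 1, remainder 0 ✓
  (3) w = 3, target 3 ✓ (second branch holds)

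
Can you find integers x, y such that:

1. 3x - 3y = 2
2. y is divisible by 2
No

Even the single constraint (3x - 3y = 2) is infeasible over the integers.

  - 3x - 3y = 2: every term on the left is divisible by 3, so the LHS ≡ 0 (mod 3), but the RHS 2 is not — no integer solution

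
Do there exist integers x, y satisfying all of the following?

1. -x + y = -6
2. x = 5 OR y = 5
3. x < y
No

A contradictory subset is {-x + y = -6, x < y}. No integer assignment can satisfy these jointly:

  - -x + y = -6: is a linear equation tying the variables together
  - x < y: bounds one variable relative to another variable

From the equation, x − y = 6, i.e. y − x = -6; but y > x requires y − x ≥ 1. Contradiction.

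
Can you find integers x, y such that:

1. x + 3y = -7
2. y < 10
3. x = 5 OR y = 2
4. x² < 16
No

A contradictory subset is {x + 3y = -7, x = 5 OR y = 2, x² < 16}. No integer assignment can satisfy these jointly:

  - x + 3y = -7: is a linear equation tying the variables together
  - x = 5 OR y = 2: forces a choice: either x = 5 or y = 2
  - x² < 16: restricts x to |x| ≤ 3

Split on the disjunction (x = 5 OR y = 2):
  • If x = 5: this contradicts x² < 16, which requires |x| ≤ 3.
  • If y = 2: the equation forces x = -13, but x² < 16 requires |x| ≤ 3.
Both branches are infeasible, so the system has no integer solution.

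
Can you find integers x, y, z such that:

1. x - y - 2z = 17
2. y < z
Yes

Take x = 16, y = -1, z = 0. Substituting into each constraint:
  (1) 16 + 1 - 2(0) = 17 ✓
  (2) -1 < 0 ✓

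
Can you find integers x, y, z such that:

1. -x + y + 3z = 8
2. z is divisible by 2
Yes

Take x = -8, y = 0, z = 0. Substituting into each constraint:
  (1) 8 + 0 + 3(0) = 8 ✓
  (2) 0 = 2 × 0, remainder 0 ✓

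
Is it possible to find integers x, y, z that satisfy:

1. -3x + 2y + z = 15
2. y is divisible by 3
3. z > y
Yes

Take x = -4, y = 0, z = 3. Substituting into each constraint:
  (1) -3(-4) + 2(0) + 3 = 15 ✓
  (2) 0 = 3 × 0, remainder 0 ✓
  (3) 3 > 0 ✓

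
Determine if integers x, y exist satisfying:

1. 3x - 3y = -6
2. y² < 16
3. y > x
Yes

Take x = -2, y = 0. Substituting into each constraint:
  (1) 3(-2) - 3(0) = -6 ✓
  (2) y² = (0)² = 0, and 0 < 16 ✓
  (3) 0 > -2 ✓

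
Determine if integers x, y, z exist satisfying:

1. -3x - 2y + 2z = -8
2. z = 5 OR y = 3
Yes

Take x = 0, y = 9, z = 5. Substituting into each constraint:
  (1) -3(0) - 2(9) + 2(5) = -8 ✓
  (2) z = 5, target 5 ✓ (first branch holds)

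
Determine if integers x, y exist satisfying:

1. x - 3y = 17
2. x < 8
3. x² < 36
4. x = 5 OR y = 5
Yes

Take x = 5, y = -4. Substituting into each constraint:
  (1) 5 - 3(-4) = 17 ✓
  (2) 5 < 8 ✓
  (3) x² = (5)² = 25, and 25 < 36 ✓
  (4) x = 5, target 5 ✓ (first branch holds)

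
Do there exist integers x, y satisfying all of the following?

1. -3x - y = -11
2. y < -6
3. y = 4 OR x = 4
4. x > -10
No

A contradictory subset is {-3x - y = -11, y < -6, y = 4 OR x = 4}. No integer assignment can satisfy these jointly:

  - -3x - y = -11: is a linear equation tying the variables together
  - y < -6: bounds one variable relative to a constant
  - y = 4 OR x = 4: forces a choice: either y = 4 or x = 4

Split on the disjunction (y = 4 OR x = 4):
  • If y = 4: this contradicts the bound y ≤ -7.
  • If x = 4: the equation forces y = -1, which contradicts the bound y ≤ -7.
Both branches are infeasible, so the system has no integer solution.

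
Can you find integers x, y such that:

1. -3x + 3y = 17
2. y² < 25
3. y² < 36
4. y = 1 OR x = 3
No

Even the single constraint (-3x + 3y = 17) is infeasible over the integers.

  - -3x + 3y = 17: every term on the left is divisible by 3, so the LHS ≡ 0 (mod 3), but the RHS 17 is not — no integer solution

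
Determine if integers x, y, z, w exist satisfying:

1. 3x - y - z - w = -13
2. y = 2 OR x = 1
Yes

Take x = 1, y = 0, z = 0, w = 16. Substituting into each constraint:
  (1) 3(1) + 0 + 0 + (-16) = -13 ✓
  (2) x = 1, target 1 ✓ (second branch holds)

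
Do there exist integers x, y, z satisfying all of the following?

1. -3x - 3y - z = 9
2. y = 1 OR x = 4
Yes

Take x = -4, y = 1, z = 0. Substituting into each constraint:
  (1) -3(-4) - 3(1) + 0 = 9 ✓
  (2) y = 1, target 1 ✓ (first branch holds)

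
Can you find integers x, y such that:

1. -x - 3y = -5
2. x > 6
Yes

Take x = 8, y = -1. Substituting into each constraint:
  (1) (-8) - 3(-1) = -5 ✓
  (2) 8 > 6 ✓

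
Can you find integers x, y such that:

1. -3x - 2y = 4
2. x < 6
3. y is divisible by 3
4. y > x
No

A contradictory subset is {-3x - 2y = 4, y is divisible by 3}. No integer assignment can satisfy these jointly:

  - -3x - 2y = 4: is a linear equation tying the variables together
  - y is divisible by 3: restricts y to multiples of 3

Modular obstruction: writing y = 3y', every remaining term of the linear equation is divisible by 3, so the left side is ≡ 0 (mod 3); but the right side 4 ≡ 1 (mod 3). No integers can satisfy it.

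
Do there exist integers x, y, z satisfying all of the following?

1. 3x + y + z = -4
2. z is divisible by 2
Yes

Take x = 0, y = -4, z = 0. Substituting into each constraint:
  (1) 3(0) + (-4) + 0 = -4 ✓
  (2) 0 = 2 × 0, remainder 0 ✓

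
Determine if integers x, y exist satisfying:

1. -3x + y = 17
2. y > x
Yes

Take x = -5, y = 2. Substituting into each constraint:
  (1) -3(-5) + 2 = 17 ✓
  (2) 2 > -5 ✓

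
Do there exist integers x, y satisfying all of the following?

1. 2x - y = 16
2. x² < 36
Yes

Take x = 0, y = -16. Substituting into each constraint:
  (1) 2(0) + 16 = 16 ✓
  (2) x² = (0)² = 0, and 0 < 36 ✓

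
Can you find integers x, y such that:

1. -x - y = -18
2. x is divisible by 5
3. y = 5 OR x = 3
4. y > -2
No

A contradictory subset is {-x - y = -18, x is divisible by 5, y = 5 OR x = 3}. No integer assignment can satisfy these jointly:

  - -x - y = -18: is a linear equation tying the variables together
  - x is divisible by 5: restricts x to multiples of 5
  - y = 5 OR x = 3: forces a choice: either y = 5 or x = 3

Split on the disjunction (y = 5 OR x = 3):
  • If y = 5: with y = 5, writing x = 5x', every remaining term of the linear equation is divisible by 5, so the left side is ≡ 0 (mod 5); but the right side -13 ≡ 2 (mod 5). No integers can satisfy it.
  • If x = 3: this contradicts the divisibility constraint — 3 is not a multiple of 5.
Both branches are infeasible, so the system has no integer solution.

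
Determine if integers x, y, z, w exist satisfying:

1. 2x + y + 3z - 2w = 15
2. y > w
Yes

Take x = 0, y = 2, z = 5, w = 1. Substituting into each constraint:
  (1) 2(0) + 2 + 3(5) - 2(1) = 15 ✓
  (2) 2 > 1 ✓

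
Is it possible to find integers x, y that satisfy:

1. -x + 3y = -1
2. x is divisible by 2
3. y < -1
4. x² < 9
No

A contradictory subset is {-x + 3y = -1, y < -1, x² < 9}. No integer assignment can satisfy these jointly:

  - -x + 3y = -1: is a linear equation tying the variables together
  - y < -1: bounds one variable relative to a constant
  - x² < 9: restricts x to |x| ≤ 2

Range argument: with x ∈ [-2, 2], y ∈ [−∞, -2], the left side of the equation is at most -4, but the right side is -1 > -4. No integer solution exists.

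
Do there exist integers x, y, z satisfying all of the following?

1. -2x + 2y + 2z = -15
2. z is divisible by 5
No

Even the single constraint (-2x + 2y + 2z = -15) is infeasible over the integers.

  - -2x + 2y + 2z = -15: every term on the left is divisible by 2, so the LHS ≡ 0 (mod 2), but the RHS -15 is not — no integer solution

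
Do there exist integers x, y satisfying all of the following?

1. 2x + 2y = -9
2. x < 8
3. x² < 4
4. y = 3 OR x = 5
No

Even the single constraint (2x + 2y = -9) is infeasible over the integers.

  - 2x + 2y = -9: every term on the left is divisible by 2, so the LHS ≡ 0 (mod 2), but the RHS -9 is not — no integer solution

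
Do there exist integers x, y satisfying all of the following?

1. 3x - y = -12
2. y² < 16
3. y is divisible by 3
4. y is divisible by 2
Yes

Take x = -4, y = 0. Substituting into each constraint:
  (1) 3(-4) + 0 = -12 ✓
  (2) y² = (0)² = 0, and 0 < 16 ✓
  (3) 0 = 3 × 0, remainder 0 ✓
  (4) 0 = 2 × 0, remainder 0 ✓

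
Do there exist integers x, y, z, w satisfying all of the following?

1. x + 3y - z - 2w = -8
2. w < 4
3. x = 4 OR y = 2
Yes

Take x = 4, y = -2, z = 0, w = 3. Substituting into each constraint:
  (1) 4 + 3(-2) + 0 - 2(3) = -8 ✓
  (2) 3 < 4 ✓
  (3) x = 4, target 4 ✓ (first branch holds)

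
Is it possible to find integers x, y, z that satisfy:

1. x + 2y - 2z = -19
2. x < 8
Yes

Take x = 1, y = 0, z = 10. Substituting into each constraint:
  (1) 1 + 2(0) - 2(10) = -19 ✓
  (2) 1 < 8 ✓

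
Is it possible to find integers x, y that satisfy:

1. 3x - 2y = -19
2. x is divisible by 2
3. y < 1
No

A contradictory subset is {3x - 2y = -19, x is divisible by 2}. No integer assignment can satisfy these jointly:

  - 3x - 2y = -19: is a linear equation tying the variables together
  - x is divisible by 2: restricts x to multiples of 2

Modular obstruction: writing x = 2x', every remaining term of the linear equation is divisible by 2, so the left side is ≡ 0 (mod 2); but the right side -19 ≡ 1 (mod 2). No integers can satisfy it.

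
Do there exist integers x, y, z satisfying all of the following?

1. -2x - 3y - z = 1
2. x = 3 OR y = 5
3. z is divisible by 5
Yes

Take x = 3, y = -4, z = 5. Substituting into each constraint:
  (1) -2(3) - 3(-4) + (-5) = 1 ✓
  (2) x = 3, target 3 ✓ (first branch holds)
  (3) 5 = 5 × 1, remainder 0 ✓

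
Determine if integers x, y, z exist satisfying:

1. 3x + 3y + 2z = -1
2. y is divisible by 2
Yes

Take x = 1, y = 0, z = -2. Substituting into each constraint:
  (1) 3(1) + 3(0) + 2(-2) = -1 ✓
  (2) 0 = 2 × 0, remainder 0 ✓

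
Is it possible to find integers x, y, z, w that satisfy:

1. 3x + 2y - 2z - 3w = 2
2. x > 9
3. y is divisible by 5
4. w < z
Yes

Take x = 10, y = 0, z = 8, w = 4. Substituting into each constraint:
  (1) 3(10) + 2(0) - 2(8) - 3(4) = 2 ✓
  (2) 10 > 9 ✓
  (3) 0 = 5 × 0, remainder 0 ✓
  (4) 4 < 8 ✓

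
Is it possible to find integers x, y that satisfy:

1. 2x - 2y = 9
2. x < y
No

Even the single constraint (2x - 2y = 9) is infeasible over the integers.

  - 2x - 2y = 9: every term on the left is divisible by 2, so the LHS ≡ 0 (mod 2), but the RHS 9 is not — no integer solution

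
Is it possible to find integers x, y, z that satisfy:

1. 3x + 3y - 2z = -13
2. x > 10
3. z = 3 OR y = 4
Yes

Take x = 11, y = 4, z = 29. Substituting into each constraint:
  (1) 3(11) + 3(4) - 2(29) = -13 ✓
  (2) 11 > 10 ✓
  (3) y = 4, target 4 ✓ (second branch holds)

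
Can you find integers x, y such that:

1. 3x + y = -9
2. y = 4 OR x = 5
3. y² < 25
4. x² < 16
No

A contradictory subset is {3x + y = -9, y = 4 OR x = 5, x² < 16}. No integer assignment can satisfy these jointly:

  - 3x + y = -9: is a linear equation tying the variables together
  - y = 4 OR x = 5: forces a choice: either y = 4 or x = 5
  - x² < 16: restricts x to |x| ≤ 3

Split on the disjunction (y = 4 OR x = 5):
  • If y = 4: with y = 4, every remaining term of the linear equation is divisible by 3, so the left side is ≡ 0 (mod 3); but the right side -13 ≡ 2 (mod 3). No integers can satisfy it.
  • If x = 5: this contradicts x² < 16, which requires |x| ≤ 3.
Both branches are infeasible, so the system has no integer solution.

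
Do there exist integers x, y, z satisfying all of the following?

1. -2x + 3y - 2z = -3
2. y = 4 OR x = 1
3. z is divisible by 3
No

The full constraint system is jointly infeasible over the integers. Each constraint and what it forces:

  - -2x + 3y - 2z = -3: is a linear equation tying the variables together
  - y = 4 OR x = 1: forces a choice: either y = 4 or x = 1
  - z is divisible by 3: restricts z to multiples of 3

Split on the disjunction (y = 4 OR x = 1):
  • If y = 4: with y = 4, writing z = 3z', every remaining term of the linear equation is divisible by 2, so the left side is ≡ 0 (mod 2); but the right side -15 ≡ 1 (mod 2). No integers can satisfy it.
  • If x = 1: with x = 1, writing z = 3z', every remaining term of the linear equation is divisible by 3, so the left side is ≡ 0 (mod 3); but the right side -1 ≡ 2 (mod 3). No integers can satisfy it.
Both branches are infeasible, so the system has no integer solution.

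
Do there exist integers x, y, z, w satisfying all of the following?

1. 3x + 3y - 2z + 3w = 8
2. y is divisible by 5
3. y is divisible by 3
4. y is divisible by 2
Yes

Take x = 0, y = 0, z = 2, w = 4. Substituting into each constraint:
  (1) 3(0) + 3(0) - 2(2) + 3(4) = 8 ✓
  (2) 0 = 5 × 0, remainder 0 ✓
  (3) 0 = 3 × 0, remainder 0 ✓
  (4) 0 = 2 × 0, remainder 0 ✓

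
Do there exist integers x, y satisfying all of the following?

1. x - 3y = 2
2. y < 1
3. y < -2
Yes

Take x = -7, y = -3. Substituting into each constraint:
  (1) (-7) - 3(-3) = 2 ✓
  (2) -3 < 1 ✓
  (3) -3 < -2 ✓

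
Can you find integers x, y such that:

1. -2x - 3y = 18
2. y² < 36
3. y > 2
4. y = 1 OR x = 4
No

A contradictory subset is {-2x - 3y = 18, y > 2, y = 1 OR x = 4}. No integer assignment can satisfy these jointly:

  - -2x - 3y = 18: is a linear equation tying the variables together
  - y > 2: bounds one variable relative to a constant
  - y = 1 OR x = 4: forces a choice: either y = 1 or x = 4

Split on the disjunction (y = 1 OR x = 4):
  • If y = 1: this contradicts the bound y ≥ 3.
  • If x = 4: with x = 4, every remaining term of the linear equation is divisible by 3, so the left side is ≡ 0 (mod 3); but the right side 26 ≡ 2 (mod 3). No integers can satisfy it.
Both branches are infeasible, so the system has no integer solution.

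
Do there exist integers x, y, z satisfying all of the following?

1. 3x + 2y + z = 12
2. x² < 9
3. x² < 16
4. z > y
Yes

Take x = 0, y = 3, z = 6. Substituting into each constraint:
  (1) 3(0) + 2(3) + 6 = 12 ✓
  (2) x² = (0)² = 0, and 0 < 9 ✓
  (3) x² = (0)² = 0, and 0 < 16 ✓
  (4) 6 > 3 ✓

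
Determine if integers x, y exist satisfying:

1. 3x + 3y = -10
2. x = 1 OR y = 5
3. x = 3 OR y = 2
No

Even the single constraint (3x + 3y = -10) is infeasible over the integers.

  - 3x + 3y = -10: every term on the left is divisible by 3, so the LHS ≡ 0 (mod 3), but the RHS -10 is not — no integer solution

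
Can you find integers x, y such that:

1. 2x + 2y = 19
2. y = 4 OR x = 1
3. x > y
No

Even the single constraint (2x + 2y = 19) is infeasible over the integers.

  - 2x + 2y = 19: every term on the left is divisible by 2, so the LHS ≡ 0 (mod 2), but the RHS 19 is not — no integer solution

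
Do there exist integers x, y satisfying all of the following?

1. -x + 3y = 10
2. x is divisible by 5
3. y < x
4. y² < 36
No

A contradictory subset is {-x + 3y = 10, y < x, y² < 36}. No integer assignment can satisfy these jointly:

  - -x + 3y = 10: is a linear equation tying the variables together
  - y < x: bounds one variable relative to another variable
  - y² < 36: restricts y to |y| ≤ 5

The bounds confine y to {-5, -4, -3, -2, -1, 0, 1, 2, 3, 4, 5}. For each value, substitute into the equation:
  • y = -5: the equation forces x = -25, but x > y fails since -25 ≤ -5.
  • y = -4: the equation forces x = -22, but x > y fails since -22 ≤ -4.
  • y = -3: the equation forces x = -19, but x > y fails since -19 ≤ -3.
  • y = -2: the equation forces x = -16, but x > y fails since -16 ≤ -2.
  • y = -1: the equation forces x = -13, but x > y fails since -13 ≤ -1.
  • y = 0: the equation forces x = -10, but x > y fails since -10 ≤ 0.
  • y = 1: the equation forces x = -7, but x > y fails since -7 ≤ 1.
  • y = 2: the equation forces x = -4, but x > y fails since -4 ≤ 2.
  • y = 3: the equation forces x = -1, but x > y fails since -1 ≤ 3.
  • y = 4: the equation forces x = 2, but x > y fails since 2 ≤ 4.
  • y = 5: the equation forces x = 5, but x > y fails since 5 ≤ 5.
Every case fails, so no integer solution exists.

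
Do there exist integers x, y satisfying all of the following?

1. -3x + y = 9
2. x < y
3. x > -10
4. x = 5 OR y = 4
Yes

Take x = 5, y = 24. Substituting into each constraint:
  (1) -3(5) + 24 = 9 ✓
  (2) 5 < 24 ✓
  (3) 5 > -10 ✓
  (4) x = 5, target 5 ✓ (first branch holds)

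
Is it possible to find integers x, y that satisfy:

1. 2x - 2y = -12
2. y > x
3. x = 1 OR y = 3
Yes

Take x = -3, y = 3. Substituting into each constraint:
  (1) 2(-3) - 2(3) = -12 ✓
  (2) 3 > -3 ✓
  (3) y = 3, target 3 ✓ (second branch holds)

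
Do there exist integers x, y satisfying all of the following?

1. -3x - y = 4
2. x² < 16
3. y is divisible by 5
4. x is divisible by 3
Yes

Take x = -3, y = 5. Substituting into each constraint:
  (1) -3(-3) + (-5) = 4 ✓
  (2) x² = (-3)² = 9, and 9 < 16 ✓
  (3) 5 = 5 × 1, remainder 0 ✓
  (4) -3 = 3 × -1, remainder 0 ✓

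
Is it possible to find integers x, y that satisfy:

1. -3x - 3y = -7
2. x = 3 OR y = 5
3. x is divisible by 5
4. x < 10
No

Even the single constraint (-3x - 3y = -7) is infeasible over the integers.

  - -3x - 3y = -7: every term on the left is divisible by 3, so the LHS ≡ 0 (mod 3), but the RHS -7 is not — no integer solution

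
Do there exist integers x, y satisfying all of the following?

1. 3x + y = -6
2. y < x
Yes

Take x = -1, y = -3. Substituting into each constraint:
  (1) 3(-1) + (-3) = -6 ✓
  (2) -3 < -1 ✓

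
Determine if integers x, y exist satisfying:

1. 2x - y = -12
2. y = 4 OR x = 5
Yes

Take x = -4, y = 4. Substituting into each constraint:
  (1) 2(-4) + (-4) = -12 ✓
  (2) y = 4, target 4 ✓ (first branch holds)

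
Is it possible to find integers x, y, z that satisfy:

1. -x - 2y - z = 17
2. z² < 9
Yes

Take x = -17, y = 0, z = 0. Substituting into each constraint:
  (1) 17 - 2(0) + 0 = 17 ✓
  (2) z² = (0)² = 0, and 0 < 9 ✓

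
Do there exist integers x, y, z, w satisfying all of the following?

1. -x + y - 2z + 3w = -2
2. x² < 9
Yes

Take x = 2, y = 0, z = 0, w = 0. Substituting into each constraint:
  (1) (-2) + 0 - 2(0) + 3(0) = -2 ✓
  (2) x² = (2)² = 4, and 4 < 9 ✓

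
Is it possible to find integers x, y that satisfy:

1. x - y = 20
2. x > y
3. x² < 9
Yes

Take x = 0, y = -20. Substituting into each constraint:
  (1) 0 + 20 = 20 ✓
  (2) 0 > -20 ✓
  (3) x² = (0)² = 0, and 0 < 9 ✓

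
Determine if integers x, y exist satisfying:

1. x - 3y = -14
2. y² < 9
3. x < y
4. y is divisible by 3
Yes

Take x = -14, y = 0. Substituting into each constraint:
  (1) (-14) - 3(0) = -14 ✓
  (2) y² = (0)² = 0, and 0 < 9 ✓
  (3) -14 < 0 ✓
  (4) 0 = 3 × 0, remainder 0 ✓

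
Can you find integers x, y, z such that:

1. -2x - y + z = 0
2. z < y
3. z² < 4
Yes

Take x = -1, y = 2, z = 0. Substituting into each constraint:
  (1) -2(-1) + (-2) + 0 = 0 ✓
  (2) 0 < 2 ✓
  (3) z² = (0)² = 0, and 0 < 4 ✓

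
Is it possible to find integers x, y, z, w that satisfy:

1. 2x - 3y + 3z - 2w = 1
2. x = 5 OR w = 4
Yes

Take x = 0, y = -3, z = 0, w = 4. Substituting into each constraint:
  (1) 2(0) - 3(-3) + 3(0) - 2(4) = 1 ✓
  (2) w = 4, target 4 ✓ (second branch holds)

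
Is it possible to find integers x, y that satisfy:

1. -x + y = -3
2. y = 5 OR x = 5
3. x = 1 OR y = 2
Yes

Take x = 5, y = 2. Substituting into each constraint:
  (1) (-5) + 2 = -3 ✓
  (2) x = 5, target 5 ✓ (second branch holds)
  (3) y = 2, target 2 ✓ (second branch holds)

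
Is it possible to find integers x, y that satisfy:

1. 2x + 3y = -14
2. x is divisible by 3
No

The full constraint system is jointly infeasible over the integers. Each constraint and what it forces:

  - 2x + 3y = -14: is a linear equation tying the variables together
  - x is divisible by 3: restricts x to multiples of 3

Modular obstruction: writing x = 3x', every remaining term of the linear equation is divisible by 3, so the left side is ≡ 0 (mod 3); but the right side -14 ≡ 1 (mod 3). No integers can satisfy it.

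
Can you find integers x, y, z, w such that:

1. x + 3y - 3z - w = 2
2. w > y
Yes

Take x = 5, y = -1, z = 0, w = 0. Substituting into each constraint:
  (1) 5 + 3(-1) - 3(0) + 0 = 2 ✓
  (2) 0 > -1 ✓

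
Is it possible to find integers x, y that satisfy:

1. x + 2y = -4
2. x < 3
Yes

Take x = 0, y = -2. Substituting into each constraint:
  (1) 0 + 2(-2) = -4 ✓
  (2) 0 < 3 ✓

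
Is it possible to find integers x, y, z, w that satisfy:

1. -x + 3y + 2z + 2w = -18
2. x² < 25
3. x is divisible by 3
Yes

Take x = 0, y = 0, z = 0, w = -9. Substituting into each constraint:
  (1) 0 + 3(0) + 2(0) + 2(-9) = -18 ✓
  (2) x² = (0)² = 0, and 0 < 25 ✓
  (3) 0 = 3 × 0, remainder 0 ✓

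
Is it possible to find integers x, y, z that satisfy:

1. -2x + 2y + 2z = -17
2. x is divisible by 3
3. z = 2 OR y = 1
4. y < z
No

Even the single constraint (-2x + 2y + 2z = -17) is infeasible over the integers.

  - -2x + 2y + 2z = -17: every term on the left is divisible by 2, so the LHS ≡ 0 (mod 2), but the RHS -17 is not — no integer solution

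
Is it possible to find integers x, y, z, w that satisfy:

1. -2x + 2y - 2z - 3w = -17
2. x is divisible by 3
Yes

Take x = 0, y = 2, z = 0, w = 7. Substituting into each constraint:
  (1) -2(0) + 2(2) - 2(0) - 3(7) = -17 ✓
  (2) 0 = 3 × 0, remainder 0 ✓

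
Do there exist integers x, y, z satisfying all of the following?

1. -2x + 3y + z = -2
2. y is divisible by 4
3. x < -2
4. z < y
Yes

Take x = -3, y = 0, z = -8. Substituting into each constraint:
  (1) -2(-3) + 3(0) + (-8) = -2 ✓
  (2) 0 = 4 × 0, remainder 0 ✓
  (3) -3 < -2 ✓
  (4) -8 < 0 ✓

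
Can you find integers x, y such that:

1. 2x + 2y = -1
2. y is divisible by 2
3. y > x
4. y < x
No

Even the single constraint (2x + 2y = -1) is infeasible over the integers.

  - 2x + 2y = -1: every term on the left is divisible by 2, so the LHS ≡ 0 (mod 2), but the RHS -1 is not — no integer solution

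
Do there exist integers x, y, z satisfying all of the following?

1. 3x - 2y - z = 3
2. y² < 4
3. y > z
Yes

Take x = 0, y = 0, z = -3. Substituting into each constraint:
  (1) 3(0) - 2(0) + 3 = 3 ✓
  (2) y² = (0)² = 0, and 0 < 4 ✓
  (3) 0 > -3 ✓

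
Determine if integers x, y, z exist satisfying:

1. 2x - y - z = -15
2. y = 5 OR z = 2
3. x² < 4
Yes

Take x = 0, y = 5, z = 10. Substituting into each constraint:
  (1) 2(0) + (-5) + (-10) = -15 ✓
  (2) y = 5, target 5 ✓ (first branch holds)
  (3) x² = (0)² = 0, and 0 < 4 ✓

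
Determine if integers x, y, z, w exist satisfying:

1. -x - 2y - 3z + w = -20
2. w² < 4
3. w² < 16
Yes

Take x = 20, y = 0, z = 0, w = 0. Substituting into each constraint:
  (1) (-20) - 2(0) - 3(0) + 0 = -20 ✓
  (2) w² = (0)² = 0, and 0 < 4 ✓
  (3) w² = (0)² = 0, and 0 < 16 ✓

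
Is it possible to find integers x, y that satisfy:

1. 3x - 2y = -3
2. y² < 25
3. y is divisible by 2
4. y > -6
Yes

Take x = -1, y = 0. Substituting into each constraint:
  (1) 3(-1) - 2(0) = -3 ✓
  (2) y² = (0)² = 0, and 0 < 25 ✓
  (3) 0 = 2 × 0, remainder 0 ✓
  (4) 0 > -6 ✓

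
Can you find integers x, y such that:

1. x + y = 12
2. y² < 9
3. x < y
No

The full constraint system is jointly infeasible over the integers. Each constraint and what it forces:

  - x + y = 12: is a linear equation tying the variables together
  - y² < 9: restricts y to |y| ≤ 2
  - x < y: bounds one variable relative to another variable

Propagating the comparison: x < y and y ≤ 2 give x ≤ 1. Range argument: with x ∈ [−∞, 1], y ∈ [-2, 2], the left side of the equation is at most 3, but the right side is 12 > 3. No integer solution exists.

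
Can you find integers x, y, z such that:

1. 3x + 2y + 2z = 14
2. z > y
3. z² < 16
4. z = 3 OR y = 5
Yes

Take x = 2, y = 1, z = 3. Substituting into each constraint:
  (1) 3(2) + 2(1) + 2(3) = 14 ✓
  (2) 3 > 1 ✓
  (3) z² = (3)² = 9, and 9 < 16 ✓
  (4) z = 3, target 3 ✓ (first branch holds)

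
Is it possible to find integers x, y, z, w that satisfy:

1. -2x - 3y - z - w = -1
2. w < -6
Yes

Take x = 0, y = 0, z = 8, w = -7. Substituting into each constraint:
  (1) -2(0) - 3(0) + (-8) + 7 = -1 ✓
  (2) -7 < -6 ✓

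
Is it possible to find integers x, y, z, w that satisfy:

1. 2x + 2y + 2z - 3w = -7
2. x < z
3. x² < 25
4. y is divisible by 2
Yes

Take x = 0, y = 0, z = 1, w = 3. Substituting into each constraint:
  (1) 2(0) + 2(0) + 2(1) - 3(3) = -7 ✓
  (2) 0 < 1 ✓
  (3) x² = (0)² = 0, and 0 < 25 ✓
  (4) 0 = 2 × 0, remainder 0 ✓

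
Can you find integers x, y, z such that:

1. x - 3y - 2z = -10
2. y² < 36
Yes

Take x = -10, y = 0, z = 0. Substituting into each constraint:
  (1) (-10) - 3(0) - 2(0) = -10 ✓
  (2) y² = (0)² = 0, and 0 < 36 ✓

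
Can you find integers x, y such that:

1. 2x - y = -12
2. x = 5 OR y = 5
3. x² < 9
No

The full constraint system is jointly infeasible over the integers. Each constraint and what it forces:

  - 2x - y = -12: is a linear equation tying the variables together
  - x = 5 OR y = 5: forces a choice: either x = 5 or y = 5
  - x² < 9: restricts x to |x| ≤ 2

Split on the disjunction (x = 5 OR y = 5):
  • If x = 5: this contradicts x² < 9, which requires |x| ≤ 2.
  • If y = 5: with y = 5, every remaining term of the linear equation is divisible by 2, so the left side is ≡ 0 (mod 2); but the right side -7 ≡ 1 (mod 2). No integers can satisfy it.
Both branches are infeasible, so the system has no integer solution.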